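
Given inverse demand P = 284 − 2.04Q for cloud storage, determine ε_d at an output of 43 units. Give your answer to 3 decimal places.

-2.238

At Q = 43, P = 284 − 2.04(43) = 196.28.
dP/dQ = −2.04, so dQ/dP = 1/(−2.04) = -0.490.
ε = (dQ/dP)(P/Q) = (-0.490)(196.28/43).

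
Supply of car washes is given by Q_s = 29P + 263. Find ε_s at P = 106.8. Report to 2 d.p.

At P = 106.8, Q_s = 3360.20.
dQ_s/dP = 29.
ε_s = (dQ_s/dP)(P/Q_s) = (29)(106.8/3360.20).

0.92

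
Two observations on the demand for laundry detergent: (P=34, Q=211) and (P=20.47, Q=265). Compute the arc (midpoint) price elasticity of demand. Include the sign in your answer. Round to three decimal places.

-0.457

ΔQ = 265 − 211 = 54; ΔP = 20.47 − 34 = -13.53.
Midpoints: P̄ = 27.23, Q̄ = 238.0.
ε = (ΔQ/ΔP)(P̄/Q̄) = (54/-13.53)(27.23/238.0).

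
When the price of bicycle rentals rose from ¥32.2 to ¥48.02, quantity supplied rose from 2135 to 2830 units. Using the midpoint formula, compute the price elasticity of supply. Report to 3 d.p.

ΔQ = 2830 − 2135 = 695; ΔP = 48.02 − 32.2 = 15.82.
Midpoints: P̄ = 40.11, Q̄ = 2482.5.
ε_s = (ΔQ/ΔP)(P̄/Q̄) = (695/15.82)(40.11/2482.5).

0.710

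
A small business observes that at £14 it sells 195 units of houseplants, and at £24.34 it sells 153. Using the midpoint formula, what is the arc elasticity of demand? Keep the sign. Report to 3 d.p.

-0.448

ΔQ = 153 − 195 = -42; ΔP = 24.34 − 14 = 10.34.
Midpoints: P̄ = 19.17, Q̄ = 174.0.
ε = (ΔQ/ΔP)(P̄/Q̄) = (-42/10.34)(19.17/174.0).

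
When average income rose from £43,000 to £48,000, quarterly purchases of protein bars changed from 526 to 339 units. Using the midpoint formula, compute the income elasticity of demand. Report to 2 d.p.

ΔQ = -187, ΔI = 5000. Midpoints: Ī = 45,500, Q̄ = 432.5.
ε_I = (ΔQ/ΔI)(Ī/Q̄) = (-187/5000)(45500/432.5).

-3.93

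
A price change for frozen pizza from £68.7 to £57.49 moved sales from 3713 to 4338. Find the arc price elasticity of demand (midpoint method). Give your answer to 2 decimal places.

-0.87

ΔQ = 4338 − 3713 = 625; ΔP = 57.49 − 68.7 = -11.21.
Midpoints: P̄ = 63.09, Q̄ = 4025.5.
ε = (ΔQ/ΔP)(P̄/Q̄) = (625/-11.21)(63.09/4025.5).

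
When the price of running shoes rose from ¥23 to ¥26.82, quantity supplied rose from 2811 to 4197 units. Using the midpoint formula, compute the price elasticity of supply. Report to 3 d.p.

ΔQ = 4197 − 2811 = 1386; ΔP = 26.82 − 23 = 3.82.
Midpoints: P̄ = 24.91, Q̄ = 3504.0.
ε_s = (ΔQ/ΔP)(P̄/Q̄) = (1386/3.82)(24.91/3504.0).

2.579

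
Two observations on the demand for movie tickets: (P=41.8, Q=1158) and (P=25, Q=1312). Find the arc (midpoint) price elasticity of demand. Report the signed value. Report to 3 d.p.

-0.248

ΔQ = 1312 − 1158 = 154; ΔP = 25 − 41.8 = -16.8.
Midpoints: P̄ = 33.40, Q̄ = 1235.0.
ε = (ΔQ/ΔP)(P̄/Q̄) = (154/-16.8)(33.40/1235.0).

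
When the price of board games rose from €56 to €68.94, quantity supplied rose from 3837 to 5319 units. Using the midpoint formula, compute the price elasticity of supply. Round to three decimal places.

ΔQ = 5319 − 3837 = 1482; ΔP = 68.94 − 56 = 12.94.
Midpoints: P̄ = 62.47, Q̄ = 4578.0.
ε_s = (ΔQ/ΔP)(P̄/Q̄) = (1482/12.94)(62.47/4578.0).

1.563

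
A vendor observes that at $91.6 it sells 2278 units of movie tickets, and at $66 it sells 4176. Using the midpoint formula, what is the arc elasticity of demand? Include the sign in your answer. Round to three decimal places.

-1.810

ΔQ = 4176 − 2278 = 1898; ΔP = 66 − 91.6 = -25.6.
Midpoints: P̄ = 78.80, Q̄ = 3227.0.
ε = (ΔQ/ΔP)(P̄/Q̄) = (1898/-25.6)(78.80/3227.0).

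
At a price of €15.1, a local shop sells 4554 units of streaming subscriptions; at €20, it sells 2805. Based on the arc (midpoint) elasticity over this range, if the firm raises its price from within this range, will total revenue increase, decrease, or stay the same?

Arc ε = (-1749/4.9)(17.55/3679.5) ≈ -1.702.
|ε| = 1.70 > 1, so demand is elastic. A price rise therefore reduces total revenue.

decrease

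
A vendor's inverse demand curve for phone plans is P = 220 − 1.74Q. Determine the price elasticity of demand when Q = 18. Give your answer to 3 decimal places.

-6.024

At Q = 18, P = 220 − 1.74(18) = 188.68.
dP/dQ = −1.74, so dQ/dP = 1/(−1.74) = -0.575.
ε = (dQ/dP)(P/Q) = (-0.575)(188.68/18).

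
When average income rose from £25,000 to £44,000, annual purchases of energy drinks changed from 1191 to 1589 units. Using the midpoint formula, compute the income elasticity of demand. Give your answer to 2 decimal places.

0.52

ΔQ = 398, ΔI = 19000. Midpoints: Ī = 34,500, Q̄ = 1390.0.
ε_I = (ΔQ/ΔI)(Ī/Q̄) = (398/19000)(34500/1390.0).
ε_I > 0, so the good is normal.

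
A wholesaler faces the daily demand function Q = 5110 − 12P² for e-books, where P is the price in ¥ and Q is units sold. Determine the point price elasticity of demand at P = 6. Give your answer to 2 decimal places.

At P = 6, Q = 4678.
dQ/dP = −24P = -144.
ε = (dQ/dP)(P/Q) = (-144)(6/4678).
|ε| < 1, so demand is inelastic at this price.

-0.18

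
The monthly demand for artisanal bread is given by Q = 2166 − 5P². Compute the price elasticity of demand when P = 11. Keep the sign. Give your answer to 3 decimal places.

At P = 11, Q = 1561.
dQ/dP = −10P = -110.
ε = (dQ/dP)(P/Q) = (-110)(11/1561).

-0.775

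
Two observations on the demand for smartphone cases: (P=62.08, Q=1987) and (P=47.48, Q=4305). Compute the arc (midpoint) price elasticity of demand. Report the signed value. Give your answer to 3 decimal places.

ΔQ = 4305 − 1987 = 2318; ΔP = 47.48 − 62.08 = -14.6.
Midpoints: P̄ = 54.78, Q̄ = 3146.0.
ε = (ΔQ/ΔP)(P̄/Q̄) = (2318/-14.6)(54.78/3146.0).

-2.765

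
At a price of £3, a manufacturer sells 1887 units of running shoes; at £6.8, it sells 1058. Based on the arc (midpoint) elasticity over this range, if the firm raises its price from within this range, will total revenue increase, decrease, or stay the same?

Arc ε = (-829/3.8)(4.90/1472.5) ≈ -0.726.
|ε| = 0.73 < 1, so demand is inelastic. A price rise therefore raises total revenue.

increase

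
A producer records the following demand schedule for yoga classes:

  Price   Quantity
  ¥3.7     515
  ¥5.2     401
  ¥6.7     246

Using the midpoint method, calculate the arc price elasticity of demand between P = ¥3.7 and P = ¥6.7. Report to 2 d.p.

At P = 3.7, Q = 515; at P = 6.7, Q = 246.
ΔQ = -269, ΔP = 3.0. Midpoints: P̄ = 5.20, Q̄ = 380.5.
ε = (ΔQ/ΔP)(P̄/Q̄) = (-269/3.0)(5.20/380.5).

-1.23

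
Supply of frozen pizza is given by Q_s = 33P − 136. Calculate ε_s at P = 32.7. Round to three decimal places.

1.144

At P = 32.7, Q_s = 943.10.
dQ_s/dP = 33.
ε_s = (dQ_s/dP)(P/Q_s) = (33)(32.7/943.10).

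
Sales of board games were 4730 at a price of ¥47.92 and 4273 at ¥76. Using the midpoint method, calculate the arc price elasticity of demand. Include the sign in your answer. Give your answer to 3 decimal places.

ΔQ = 4273 − 4730 = -457; ΔP = 76 − 47.92 = 28.08.
Midpoints: P̄ = 61.96, Q̄ = 4501.5.
ε = (ΔQ/ΔP)(P̄/Q̄) = (-457/28.08)(61.96/4501.5).

-0.224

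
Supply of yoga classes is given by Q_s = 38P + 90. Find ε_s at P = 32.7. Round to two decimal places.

0.93

At P = 32.7, Q_s = 1332.60.
dQ_s/dP = 38.
ε_s = (dQ_s/dP)(P/Q_s) = (38)(32.7/1332.60).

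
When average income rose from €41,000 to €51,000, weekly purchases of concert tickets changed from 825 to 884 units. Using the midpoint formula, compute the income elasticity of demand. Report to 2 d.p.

0.32

ΔQ = 59, ΔI = 10000. Midpoints: Ī = 46,000, Q̄ = 854.5.
ε_I = (ΔQ/ΔI)(Ī/Q̄) = (59/10000)(46000/854.5).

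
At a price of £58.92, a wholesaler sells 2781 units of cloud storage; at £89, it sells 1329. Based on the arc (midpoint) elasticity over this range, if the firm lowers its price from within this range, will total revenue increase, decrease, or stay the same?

increase

Arc ε = (-1452/30.08)(73.96/2055.0) ≈ -1.737.
|ε| = 1.74 > 1, so demand is elastic. A price cut therefore raises total revenue.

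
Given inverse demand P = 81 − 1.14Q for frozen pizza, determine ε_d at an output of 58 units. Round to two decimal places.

At Q = 58, P = 81 − 1.14(58) = 14.88.
dP/dQ = −1.14, so dQ/dP = 1/(−1.14) = -0.877.
ε = (dQ/dP)(P/Q) = (-0.877)(14.88/58).

-0.23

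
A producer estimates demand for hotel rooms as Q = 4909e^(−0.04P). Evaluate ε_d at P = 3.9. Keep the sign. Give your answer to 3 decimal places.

At P = 3.9, Q = 4199.940.
dQ/dP = −0.04·4909e^(−0.04P) = −0.04Q = -167.998.
ε = (dQ/dP)(P/Q) = (-167.998)(3.9/4199.940).
|ε| < 1, so demand is inelastic at this price.

-0.156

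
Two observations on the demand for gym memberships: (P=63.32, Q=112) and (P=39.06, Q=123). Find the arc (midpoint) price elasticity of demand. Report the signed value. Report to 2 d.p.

-0.20

ΔQ = 123 − 112 = 11; ΔP = 39.06 − 63.32 = -24.26.
Midpoints: P̄ = 51.19, Q̄ = 117.5.
ε = (ΔQ/ΔP)(P̄/Q̄) = (11/-24.26)(51.19/117.5).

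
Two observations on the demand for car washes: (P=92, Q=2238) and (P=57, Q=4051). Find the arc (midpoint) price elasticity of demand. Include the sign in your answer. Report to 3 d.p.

ΔQ = 4051 − 2238 = 1813; ΔP = 57 − 92 = -35.
Midpoints: P̄ = 74.50, Q̄ = 3144.5.
ε = (ΔQ/ΔP)(P̄/Q̄) = (1813/-35)(74.50/3144.5).

-1.227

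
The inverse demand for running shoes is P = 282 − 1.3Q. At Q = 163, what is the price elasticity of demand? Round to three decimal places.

-0.331

At Q = 163, P = 282 − 1.3(163) = 70.10.
dP/dQ = −1.3, so dQ/dP = 1/(−1.3) = -0.769.
ε = (dQ/dP)(P/Q) = (-0.769)(70.10/163).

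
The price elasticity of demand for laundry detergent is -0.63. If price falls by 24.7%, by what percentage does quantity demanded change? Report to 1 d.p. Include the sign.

%ΔQ ≈ ε × %ΔP = (-0.63)(-24.7%) = 15.56%.

15.6%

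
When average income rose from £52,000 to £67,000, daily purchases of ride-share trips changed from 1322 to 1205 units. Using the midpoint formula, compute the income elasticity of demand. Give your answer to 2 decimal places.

-0.37

ΔQ = -117, ΔI = 15000. Midpoints: Ī = 59,500, Q̄ = 1263.5.
ε_I = (ΔQ/ΔI)(Ī/Q̄) = (-117/15000)(59500/1263.5).
ε_I < 0, so the good is inferior.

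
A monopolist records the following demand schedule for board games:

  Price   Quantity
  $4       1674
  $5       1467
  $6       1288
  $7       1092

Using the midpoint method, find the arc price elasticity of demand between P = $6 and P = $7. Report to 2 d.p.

At P = 6, Q = 1288; at P = 7, Q = 1092.
ΔQ = -196, ΔP = 1. Midpoints: P̄ = 6.50, Q̄ = 1190.0.
ε = (ΔQ/ΔP)(P̄/Q̄) = (-196/1)(6.50/1190.0).

-1.07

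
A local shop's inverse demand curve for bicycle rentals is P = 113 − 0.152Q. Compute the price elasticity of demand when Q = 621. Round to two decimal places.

-0.20

At Q = 621, P = 113 − 0.152(621) = 18.61.
dP/dQ = −0.152, so dQ/dP = 1/(−0.152) = -6.579.
ε = (dQ/dP)(P/Q) = (-6.579)(18.61/621).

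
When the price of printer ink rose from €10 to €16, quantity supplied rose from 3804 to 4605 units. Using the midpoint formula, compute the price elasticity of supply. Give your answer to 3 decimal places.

ΔQ = 4605 − 3804 = 801; ΔP = 16 − 10 = 6.
Midpoints: P̄ = 13.00, Q̄ = 4204.5.
ε_s = (ΔQ/ΔP)(P̄/Q̄) = (801/6)(13.00/4204.5).

0.413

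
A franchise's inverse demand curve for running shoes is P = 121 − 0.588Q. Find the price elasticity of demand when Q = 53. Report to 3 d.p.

-2.883

At Q = 53, P = 121 − 0.588(53) = 89.84.
dP/dQ = −0.588, so dQ/dP = 1/(−0.588) = -1.701.
ε = (dQ/dP)(P/Q) = (-1.701)(89.84/53).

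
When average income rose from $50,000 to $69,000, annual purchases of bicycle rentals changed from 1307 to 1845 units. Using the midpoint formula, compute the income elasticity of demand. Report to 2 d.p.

1.07

ΔQ = 538, ΔI = 19000. Midpoints: Ī = 59,500, Q̄ = 1576.0.
ε_I = (ΔQ/ΔI)(Ī/Q̄) = (538/19000)(59500/1576.0).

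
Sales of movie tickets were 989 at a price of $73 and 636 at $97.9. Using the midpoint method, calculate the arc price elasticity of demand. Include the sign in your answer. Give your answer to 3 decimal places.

ΔQ = 636 − 989 = -353; ΔP = 97.9 − 73 = 24.9.
Midpoints: P̄ = 85.45, Q̄ = 812.5.
ε = (ΔQ/ΔP)(P̄/Q̄) = (-353/24.9)(85.45/812.5).

-1.491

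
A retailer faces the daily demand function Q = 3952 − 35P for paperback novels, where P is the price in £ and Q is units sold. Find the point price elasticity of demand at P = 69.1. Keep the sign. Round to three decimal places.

-1.577

At P = 69.1, Q = 1533.500.
dQ/dP = −35.
ε = (dQ/dP)(P/Q) = (-35)(69.1/1533.500).
|ε| > 1, so demand is elastic at this price.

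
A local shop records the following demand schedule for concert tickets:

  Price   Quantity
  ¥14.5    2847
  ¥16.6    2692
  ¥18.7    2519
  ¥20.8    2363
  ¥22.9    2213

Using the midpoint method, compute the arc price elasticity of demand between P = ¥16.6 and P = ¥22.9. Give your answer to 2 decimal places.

-0.61

At P = 16.6, Q = 2692; at P = 22.9, Q = 2213.
ΔQ = -479, ΔP = 6.3. Midpoints: P̄ = 19.75, Q̄ = 2452.5.
ε = (ΔQ/ΔP)(P̄/Q̄) = (-479/6.3)(19.75/2452.5).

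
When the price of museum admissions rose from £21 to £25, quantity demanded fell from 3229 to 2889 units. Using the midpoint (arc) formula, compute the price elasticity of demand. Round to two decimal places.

-0.64

ΔQ = 2889 − 3229 = -340; ΔP = 25 − 21 = 4.
Midpoints: P̄ = 23.00, Q̄ = 3059.0.
ε = (ΔQ/ΔP)(P̄/Q̄) = (-340/4)(23.00/3059.0).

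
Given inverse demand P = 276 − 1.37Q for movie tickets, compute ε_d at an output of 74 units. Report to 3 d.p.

At Q = 74, P = 276 − 1.37(74) = 174.62.
dP/dQ = −1.37, so dQ/dP = 1/(−1.37) = -0.730.
ε = (dQ/dP)(P/Q) = (-0.730)(174.62/74).

-1.722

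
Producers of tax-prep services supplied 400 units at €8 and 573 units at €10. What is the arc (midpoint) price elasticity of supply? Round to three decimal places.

1.600

ΔQ = 573 − 400 = 173; ΔP = 10 − 8 = 2.
Midpoints: P̄ = 9.00, Q̄ = 486.5.
ε_s = (ΔQ/ΔP)(P̄/Q̄) = (173/2)(9.00/486.5).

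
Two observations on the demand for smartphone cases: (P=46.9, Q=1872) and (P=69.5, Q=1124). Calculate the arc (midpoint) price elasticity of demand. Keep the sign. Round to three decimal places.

-1.286

ΔQ = 1124 − 1872 = -748; ΔP = 69.5 − 46.9 = 22.6.
Midpoints: P̄ = 58.20, Q̄ = 1498.0.
ε = (ΔQ/ΔP)(P̄/Q̄) = (-748/22.6)(58.20/1498.0).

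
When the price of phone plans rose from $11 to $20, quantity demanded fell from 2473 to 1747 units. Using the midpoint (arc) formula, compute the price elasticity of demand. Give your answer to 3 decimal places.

ΔQ = 1747 − 2473 = -726; ΔP = 20 − 11 = 9.
Midpoints: P̄ = 15.50, Q̄ = 2110.0.
ε = (ΔQ/ΔP)(P̄/Q̄) = (-726/9)(15.50/2110.0).

-0.593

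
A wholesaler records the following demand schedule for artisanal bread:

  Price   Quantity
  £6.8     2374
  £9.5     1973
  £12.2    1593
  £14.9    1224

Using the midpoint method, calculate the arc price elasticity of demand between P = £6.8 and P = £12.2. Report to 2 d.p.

-0.69

At P = 6.8, Q = 2374; at P = 12.2, Q = 1593.
ΔQ = -781, ΔP = 5.4. Midpoints: P̄ = 9.50, Q̄ = 1983.5.
ε = (ΔQ/ΔP)(P̄/Q̄) = (-781/5.4)(9.50/1983.5).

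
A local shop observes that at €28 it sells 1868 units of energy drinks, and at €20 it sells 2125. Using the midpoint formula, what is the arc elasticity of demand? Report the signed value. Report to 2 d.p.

-0.39

ΔQ = 2125 − 1868 = 257; ΔP = 20 − 28 = -8.
Midpoints: P̄ = 24.00, Q̄ = 1996.5.
ε = (ΔQ/ΔP)(P̄/Q̄) = (257/-8)(24.00/1996.5).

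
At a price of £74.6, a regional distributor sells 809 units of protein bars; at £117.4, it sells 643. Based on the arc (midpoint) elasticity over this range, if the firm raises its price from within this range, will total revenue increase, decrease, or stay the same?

increase

Arc ε = (-166/42.8)(96.00/726.0) ≈ -0.513.
|ε| = 0.51 < 1, so demand is inelastic. A price rise therefore raises total revenue.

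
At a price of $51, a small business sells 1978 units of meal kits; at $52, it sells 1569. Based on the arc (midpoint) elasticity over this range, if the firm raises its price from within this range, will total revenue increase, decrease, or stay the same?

decrease

Arc ε = (-409/1)(51.50/1773.5) ≈ -11.877.
|ε| = 11.88 > 1, so demand is elastic. A price rise therefore reduces total revenue.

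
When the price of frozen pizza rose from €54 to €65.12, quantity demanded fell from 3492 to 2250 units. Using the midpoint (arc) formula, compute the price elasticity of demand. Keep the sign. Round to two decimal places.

ΔQ = 2250 − 3492 = -1242; ΔP = 65.12 − 54 = 11.12.
Midpoints: P̄ = 59.56, Q̄ = 2871.0.
ε = (ΔQ/ΔP)(P̄/Q̄) = (-1242/11.12)(59.56/2871.0).

-2.32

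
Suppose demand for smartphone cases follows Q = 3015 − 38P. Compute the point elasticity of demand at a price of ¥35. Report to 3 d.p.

-0.789

At P = 35, Q = 1685.
dQ/dP = −38.
ε = (dQ/dP)(P/Q) = (-38)(35/1685).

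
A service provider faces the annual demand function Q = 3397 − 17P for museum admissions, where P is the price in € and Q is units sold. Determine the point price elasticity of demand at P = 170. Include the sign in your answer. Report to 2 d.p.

At P = 170, Q = 507.
dQ/dP = −17.
ε = (dQ/dP)(P/Q) = (-17)(170/507).

-5.70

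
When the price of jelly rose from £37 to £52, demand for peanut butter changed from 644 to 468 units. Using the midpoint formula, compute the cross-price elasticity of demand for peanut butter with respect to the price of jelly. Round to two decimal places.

ΔQ_x = 468 − 644 = -176; ΔP_y = 52 − 37 = 15.
Midpoints: P̄_y = 44.50, Q̄_x = 556.0.
ε_xy = (ΔQ_x/ΔP_y)(P̄_y/Q̄_x) = (-176/15)(44.50/556.0).
ε_xy < 0, so the goods are complements.

-0.94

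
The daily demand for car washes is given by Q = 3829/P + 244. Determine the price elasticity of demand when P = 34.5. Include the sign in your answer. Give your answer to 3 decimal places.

-0.313

At P = 34.5, Q = 354.986.
dQ/dP = −3829/P² = -3.217.
ε = (dQ/dP)(P/Q) = (-3.217)(34.5/354.986).
|ε| < 1, so demand is inelastic at this price.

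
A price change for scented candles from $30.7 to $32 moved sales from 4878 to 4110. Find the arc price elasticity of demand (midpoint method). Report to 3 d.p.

ΔQ = 4110 − 4878 = -768; ΔP = 32 − 30.7 = 1.3.
Midpoints: P̄ = 31.35, Q̄ = 4494.0.
ε = (ΔQ/ΔP)(P̄/Q̄) = (-768/1.3)(31.35/4494.0).

-4.121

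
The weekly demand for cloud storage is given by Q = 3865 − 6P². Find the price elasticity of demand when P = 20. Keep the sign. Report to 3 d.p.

At P = 20, Q = 1465.
dQ/dP = −12P = -240.
ε = (dQ/dP)(P/Q) = (-240)(20/1465).
|ε| > 1, so demand is elastic at this price.

-3.276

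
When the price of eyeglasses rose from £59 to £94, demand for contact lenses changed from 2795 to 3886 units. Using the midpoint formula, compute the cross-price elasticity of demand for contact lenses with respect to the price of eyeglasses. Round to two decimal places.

ΔQ_x = 3886 − 2795 = 1091; ΔP_y = 94 − 59 = 35.
Midpoints: P̄_y = 76.50, Q̄_x = 3340.5.
ε_xy = (ΔQ_x/ΔP_y)(P̄_y/Q̄_x) = (1091/35)(76.50/3340.5).
ε_xy > 0, so the goods are substitutes.

0.71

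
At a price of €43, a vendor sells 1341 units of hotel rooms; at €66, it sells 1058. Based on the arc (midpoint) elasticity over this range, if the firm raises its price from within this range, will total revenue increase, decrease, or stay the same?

increase

Arc ε = (-283/23)(54.50/1199.5) ≈ -0.559.
|ε| = 0.56 < 1, so demand is inelastic. A price rise therefore raises total revenue.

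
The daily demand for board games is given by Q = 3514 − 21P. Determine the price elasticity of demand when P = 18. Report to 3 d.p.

At P = 18, Q = 3136.
dQ/dP = −21.
ε = (dQ/dP)(P/Q) = (-21)(18/3136).
|ε| < 1, so demand is inelastic at this price.

-0.121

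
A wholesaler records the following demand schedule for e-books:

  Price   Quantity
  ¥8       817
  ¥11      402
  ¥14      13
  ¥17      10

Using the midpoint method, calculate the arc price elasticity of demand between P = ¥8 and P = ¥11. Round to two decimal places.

At P = 8, Q = 817; at P = 11, Q = 402.
ΔQ = -415, ΔP = 3. Midpoints: P̄ = 9.50, Q̄ = 609.5.
ε = (ΔQ/ΔP)(P̄/Q̄) = (-415/3)(9.50/609.5).

-2.16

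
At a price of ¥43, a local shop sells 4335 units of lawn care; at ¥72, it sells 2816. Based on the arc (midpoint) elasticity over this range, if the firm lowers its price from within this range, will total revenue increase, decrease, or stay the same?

decrease

Arc ε = (-1519/29)(57.50/3575.5) ≈ -0.842.
|ε| = 0.84 < 1, so demand is inelastic. A price cut therefore reduces total revenue.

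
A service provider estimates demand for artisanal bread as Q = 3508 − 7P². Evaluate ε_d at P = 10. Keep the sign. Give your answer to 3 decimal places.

At P = 10, Q = 2808.
dQ/dP = −14P = -140.
ε = (dQ/dP)(P/Q) = (-140)(10/2808).
|ε| < 1, so demand is inelastic at this price.

-0.499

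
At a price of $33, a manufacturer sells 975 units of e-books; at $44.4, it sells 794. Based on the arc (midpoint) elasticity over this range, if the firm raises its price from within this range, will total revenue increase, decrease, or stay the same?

Arc ε = (-181/11.4)(38.70/884.5) ≈ -0.695.
|ε| = 0.69 < 1, so demand is inelastic. A price rise therefore raises total revenue.

increase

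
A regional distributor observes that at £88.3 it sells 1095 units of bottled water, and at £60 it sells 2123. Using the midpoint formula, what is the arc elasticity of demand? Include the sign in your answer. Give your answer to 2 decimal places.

-1.67

ΔQ = 2123 − 1095 = 1028; ΔP = 60 − 88.3 = -28.3.
Midpoints: P̄ = 74.15, Q̄ = 1609.0.
ε = (ΔQ/ΔP)(P̄/Q̄) = (1028/-28.3)(74.15/1609.0).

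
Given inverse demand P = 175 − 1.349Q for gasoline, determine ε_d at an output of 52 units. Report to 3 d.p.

At Q = 52, P = 175 − 1.349(52) = 104.85.
dP/dQ = −1.349, so dQ/dP = 1/(−1.349) = -0.741.
ε = (dQ/dP)(P/Q) = (-0.741)(104.85/52).

-1.495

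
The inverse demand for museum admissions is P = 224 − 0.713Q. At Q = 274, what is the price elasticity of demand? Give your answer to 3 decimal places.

At Q = 274, P = 224 − 0.713(274) = 28.64.
dP/dQ = −0.713, so dQ/dP = 1/(−0.713) = -1.403.
ε = (dQ/dP)(P/Q) = (-1.403)(28.64/274).

-0.147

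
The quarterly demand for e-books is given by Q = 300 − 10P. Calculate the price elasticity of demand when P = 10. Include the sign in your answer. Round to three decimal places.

At P = 10, Q = 200.
dQ/dP = −10.
ε = (dQ/dP)(P/Q) = (-10)(10/200).
|ε| < 1, so demand is inelastic at this price.

-0.500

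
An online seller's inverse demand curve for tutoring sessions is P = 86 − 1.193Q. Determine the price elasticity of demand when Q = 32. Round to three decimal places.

At Q = 32, P = 86 − 1.193(32) = 47.82.
dP/dQ = −1.193, so dQ/dP = 1/(−1.193) = -0.838.
ε = (dQ/dP)(P/Q) = (-0.838)(47.82/32).

-1.253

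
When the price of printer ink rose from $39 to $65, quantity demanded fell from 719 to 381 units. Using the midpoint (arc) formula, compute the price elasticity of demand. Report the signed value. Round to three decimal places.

-1.229

ΔQ = 381 − 719 = -338; ΔP = 65 − 39 = 26.
Midpoints: P̄ = 52.00, Q̄ = 550.0.
ε = (ΔQ/ΔP)(P̄/Q̄) = (-338/26)(52.00/550.0).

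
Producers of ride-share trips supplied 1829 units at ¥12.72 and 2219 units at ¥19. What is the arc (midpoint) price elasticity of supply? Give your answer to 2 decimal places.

0.49

ΔQ = 2219 − 1829 = 390; ΔP = 19 − 12.72 = 6.28.
Midpoints: P̄ = 15.86, Q̄ = 2024.0.
ε_s = (ΔQ/ΔP)(P̄/Q̄) = (390/6.28)(15.86/2024.0).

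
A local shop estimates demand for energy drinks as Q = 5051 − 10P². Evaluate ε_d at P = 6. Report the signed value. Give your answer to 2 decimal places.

At P = 6, Q = 4691.
dQ/dP = −20P = -120.
ε = (dQ/dP)(P/Q) = (-120)(6/4691).
|ε| < 1, so demand is inelastic at this price.

-0.15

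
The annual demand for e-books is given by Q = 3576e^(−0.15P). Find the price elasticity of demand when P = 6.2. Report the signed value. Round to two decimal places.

At P = 6.2, Q = 1410.924.
dQ/dP = −0.15·3576e^(−0.15P) = −0.15Q = -211.639.
ε = (dQ/dP)(P/Q) = (-211.639)(6.2/1410.924).

-0.93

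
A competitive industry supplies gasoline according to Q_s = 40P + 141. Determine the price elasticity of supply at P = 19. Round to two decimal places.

0.84

At P = 19, Q_s = 901.
dQ_s/dP = 40.
ε_s = (dQ_s/dP)(P/Q_s) = (40)(19/901).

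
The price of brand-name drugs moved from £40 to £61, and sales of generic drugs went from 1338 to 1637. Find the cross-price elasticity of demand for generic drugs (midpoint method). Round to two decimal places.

0.48

ΔQ_x = 1637 − 1338 = 299; ΔP_y = 61 − 40 = 21.
Midpoints: P̄_y = 50.50, Q̄_x = 1487.5.
ε_xy = (ΔQ_x/ΔP_y)(P̄_y/Q̄_x) = (299/21)(50.50/1487.5).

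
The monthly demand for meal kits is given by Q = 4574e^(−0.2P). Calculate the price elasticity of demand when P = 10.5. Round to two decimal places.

-2.10

At P = 10.5, Q = 560.116.
dQ/dP = −0.2·4574e^(−0.2P) = −0.2Q = -112.023.
ε = (dQ/dP)(P/Q) = (-112.023)(10.5/560.116).
|ε| > 1, so demand is elastic at this price.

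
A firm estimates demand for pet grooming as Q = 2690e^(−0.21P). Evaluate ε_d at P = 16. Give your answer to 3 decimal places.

At P = 16, Q = 93.438.
dQ/dP = −0.21·2690e^(−0.21P) = −0.21Q = -19.622.
ε = (dQ/dP)(P/Q) = (-19.622)(16/93.438).

-3.360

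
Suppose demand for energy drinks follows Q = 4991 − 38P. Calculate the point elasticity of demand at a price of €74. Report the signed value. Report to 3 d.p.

At P = 74, Q = 2179.
dQ/dP = −38.
ε = (dQ/dP)(P/Q) = (-38)(74/2179).

-1.291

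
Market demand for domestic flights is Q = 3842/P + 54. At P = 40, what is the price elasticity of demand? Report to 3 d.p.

At P = 40, Q = 150.050.
dQ/dP = −3842/P² = -2.401.
ε = (dQ/dP)(P/Q) = (-2.401)(40/150.050).
|ε| < 1, so demand is inelastic at this price.

-0.640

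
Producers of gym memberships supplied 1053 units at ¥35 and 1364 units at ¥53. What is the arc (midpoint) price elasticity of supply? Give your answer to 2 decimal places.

ΔQ = 1364 − 1053 = 311; ΔP = 53 − 35 = 18.
Midpoints: P̄ = 44.00, Q̄ = 1208.5.
ε_s = (ΔQ/ΔP)(P̄/Q̄) = (311/18)(44.00/1208.5).

0.63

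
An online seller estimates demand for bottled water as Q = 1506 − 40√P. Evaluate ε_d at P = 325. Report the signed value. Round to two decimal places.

-0.46

At P = 325, Q = 784.890.
dQ/dP = −40/(2√P) = -1.109.
ε = (dQ/dP)(P/Q) = (-1.109)(325/784.890).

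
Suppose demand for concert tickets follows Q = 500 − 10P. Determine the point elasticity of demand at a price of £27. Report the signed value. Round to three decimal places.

-1.174

At P = 27, Q = 230.
dQ/dP = −10.
ε = (dQ/dP)(P/Q) = (-10)(27/230).
|ε| > 1, so demand is elastic at this price.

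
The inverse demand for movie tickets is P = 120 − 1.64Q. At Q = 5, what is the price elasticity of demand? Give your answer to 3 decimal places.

-13.634

At Q = 5, P = 120 − 1.64(5) = 111.80.
dP/dQ = −1.64, so dQ/dP = 1/(−1.64) = -0.610.
ε = (dQ/dP)(P/Q) = (-0.610)(111.80/5).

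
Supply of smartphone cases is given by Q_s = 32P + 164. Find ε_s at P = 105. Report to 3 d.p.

0.953

At P = 105, Q_s = 3524.
dQ_s/dP = 32.
ε_s = (dQ_s/dP)(P/Q_s) = (32)(105/3524).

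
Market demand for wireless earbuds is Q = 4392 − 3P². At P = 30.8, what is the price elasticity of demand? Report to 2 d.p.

-3.68

At P = 30.8, Q = 1546.080.
dQ/dP = −6P = -184.800.
ε = (dQ/dP)(P/Q) = (-184.800)(30.8/1546.080).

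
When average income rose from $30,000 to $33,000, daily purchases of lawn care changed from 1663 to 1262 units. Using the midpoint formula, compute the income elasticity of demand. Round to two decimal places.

ΔQ = -401, ΔI = 3000. Midpoints: Ī = 31,500, Q̄ = 1462.5.
ε_I = (ΔQ/ΔI)(Ī/Q̄) = (-401/3000)(31500/1462.5).

-2.88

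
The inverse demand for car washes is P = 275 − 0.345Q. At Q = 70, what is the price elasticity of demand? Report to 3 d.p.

At Q = 70, P = 275 − 0.345(70) = 250.85.
dP/dQ = −0.345, so dQ/dP = 1/(−0.345) = -2.899.
ε = (dQ/dP)(P/Q) = (-2.899)(250.85/70).

-10.387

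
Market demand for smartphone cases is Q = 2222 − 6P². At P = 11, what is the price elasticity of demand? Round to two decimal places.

At P = 11, Q = 1496.
dQ/dP = −12P = -132.
ε = (dQ/dP)(P/Q) = (-132)(11/1496).

-0.97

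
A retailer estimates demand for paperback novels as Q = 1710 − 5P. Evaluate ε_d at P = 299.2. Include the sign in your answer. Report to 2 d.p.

At P = 299.2, Q = 214.
dQ/dP = −5.
ε = (dQ/dP)(P/Q) = (-5)(299.2/214).

-6.99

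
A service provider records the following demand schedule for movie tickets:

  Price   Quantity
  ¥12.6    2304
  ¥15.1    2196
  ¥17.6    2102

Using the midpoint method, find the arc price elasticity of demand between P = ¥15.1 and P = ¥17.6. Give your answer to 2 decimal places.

-0.29

At P = 15.1, Q = 2196; at P = 17.6, Q = 2102.
ΔQ = -94, ΔP = 2.5. Midpoints: P̄ = 16.35, Q̄ = 2149.0.
ε = (ΔQ/ΔP)(P̄/Q̄) = (-94/2.5)(16.35/2149.0).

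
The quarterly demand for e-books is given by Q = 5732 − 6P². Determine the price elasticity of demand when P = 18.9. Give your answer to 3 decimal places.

At P = 18.9, Q = 3588.740.
dQ/dP = −12P = -226.800.
ε = (dQ/dP)(P/Q) = (-226.800)(18.9/3588.740).
|ε| > 1, so demand is elastic at this price.

-1.194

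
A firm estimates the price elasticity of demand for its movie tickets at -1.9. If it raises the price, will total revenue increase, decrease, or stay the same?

|ε| = 1.90 > 1, so demand is elastic. A price rise therefore reduces total revenue.

decrease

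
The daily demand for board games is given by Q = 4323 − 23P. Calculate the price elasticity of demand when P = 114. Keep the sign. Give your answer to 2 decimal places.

At P = 114, Q = 1701.
dQ/dP = −23.
ε = (dQ/dP)(P/Q) = (-23)(114/1701).

-1.54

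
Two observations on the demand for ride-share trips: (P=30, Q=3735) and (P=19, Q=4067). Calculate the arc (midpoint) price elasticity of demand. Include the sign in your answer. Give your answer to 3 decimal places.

ΔQ = 4067 − 3735 = 332; ΔP = 19 − 30 = -11.
Midpoints: P̄ = 24.50, Q̄ = 3901.0.
ε = (ΔQ/ΔP)(P̄/Q̄) = (332/-11)(24.50/3901.0).

-0.190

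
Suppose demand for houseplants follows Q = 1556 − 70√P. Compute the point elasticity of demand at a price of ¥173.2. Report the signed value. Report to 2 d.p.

-0.73

At P = 173.2, Q = 634.762.
dQ/dP = −70/(2√P) = -2.659.
ε = (dQ/dP)(P/Q) = (-2.659)(173.2/634.762).
|ε| < 1, so demand is inelastic at this price.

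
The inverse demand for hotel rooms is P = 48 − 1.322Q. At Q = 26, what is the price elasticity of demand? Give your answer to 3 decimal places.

-0.396

At Q = 26, P = 48 − 1.322(26) = 13.63.
dP/dQ = −1.322, so dQ/dP = 1/(−1.322) = -0.756.
ε = (dQ/dP)(P/Q) = (-0.756)(13.63/26).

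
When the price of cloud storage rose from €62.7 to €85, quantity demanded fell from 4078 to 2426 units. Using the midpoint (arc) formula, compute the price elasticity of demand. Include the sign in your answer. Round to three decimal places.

ΔQ = 2426 − 4078 = -1652; ΔP = 85 − 62.7 = 22.3.
Midpoints: P̄ = 73.85, Q̄ = 3252.0.
ε = (ΔQ/ΔP)(P̄/Q̄) = (-1652/22.3)(73.85/3252.0).

-1.682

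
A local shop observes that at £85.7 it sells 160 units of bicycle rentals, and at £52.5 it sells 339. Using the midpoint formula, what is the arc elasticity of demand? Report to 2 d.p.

-1.49

ΔQ = 339 − 160 = 179; ΔP = 52.5 − 85.7 = -33.2.
Midpoints: P̄ = 69.10, Q̄ = 249.5.
ε = (ΔQ/ΔP)(P̄/Q̄) = (179/-33.2)(69.10/249.5).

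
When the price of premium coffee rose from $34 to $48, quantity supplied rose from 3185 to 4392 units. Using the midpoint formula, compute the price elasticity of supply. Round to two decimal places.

0.93

ΔQ = 4392 − 3185 = 1207; ΔP = 48 − 34 = 14.
Midpoints: P̄ = 41.00, Q̄ = 3788.5.
ε_s = (ΔQ/ΔP)(P̄/Q̄) = (1207/14)(41.00/3788.5).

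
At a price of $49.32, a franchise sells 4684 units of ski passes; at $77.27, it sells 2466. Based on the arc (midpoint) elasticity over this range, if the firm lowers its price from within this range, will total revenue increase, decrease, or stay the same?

Arc ε = (-2218/27.95)(63.30/3575.0) ≈ -1.405.
|ε| = 1.40 > 1, so demand is elastic. A price cut therefore raises total revenue.

increase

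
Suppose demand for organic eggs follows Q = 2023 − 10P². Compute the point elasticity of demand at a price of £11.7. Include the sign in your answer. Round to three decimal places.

At P = 11.7, Q = 654.100.
dQ/dP = −20P = -234.
ε = (dQ/dP)(P/Q) = (-234)(11.7/654.100).

-4.186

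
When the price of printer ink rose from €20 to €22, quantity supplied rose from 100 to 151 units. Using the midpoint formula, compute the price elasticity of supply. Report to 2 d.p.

ΔQ = 151 − 100 = 51; ΔP = 22 − 20 = 2.
Midpoints: P̄ = 21.00, Q̄ = 125.5.
ε_s = (ΔQ/ΔP)(P̄/Q̄) = (51/2)(21.00/125.5).

4.27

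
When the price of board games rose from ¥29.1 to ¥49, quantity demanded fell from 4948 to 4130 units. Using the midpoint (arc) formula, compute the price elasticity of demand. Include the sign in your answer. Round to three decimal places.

ΔQ = 4130 − 4948 = -818; ΔP = 49 − 29.1 = 19.9.
Midpoints: P̄ = 39.05, Q̄ = 4539.0.
ε = (ΔQ/ΔP)(P̄/Q̄) = (-818/19.9)(39.05/4539.0).

-0.354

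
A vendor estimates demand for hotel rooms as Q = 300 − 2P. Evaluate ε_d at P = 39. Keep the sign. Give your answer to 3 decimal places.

-0.351

At P = 39, Q = 222.
dQ/dP = −2.
ε = (dQ/dP)(P/Q) = (-2)(39/222).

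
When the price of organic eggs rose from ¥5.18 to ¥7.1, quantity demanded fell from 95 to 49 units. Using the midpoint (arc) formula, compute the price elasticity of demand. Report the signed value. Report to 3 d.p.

-2.043

ΔQ = 49 − 95 = -46; ΔP = 7.1 − 5.18 = 1.92.
Midpoints: P̄ = 6.14, Q̄ = 72.0.
ε = (ΔQ/ΔP)(P̄/Q̄) = (-46/1.92)(6.14/72.0).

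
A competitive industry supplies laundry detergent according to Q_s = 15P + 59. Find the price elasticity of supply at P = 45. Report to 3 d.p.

At P = 45, Q_s = 734.
dQ_s/dP = 15.
ε_s = (dQ_s/dP)(P/Q_s) = (15)(45/734).

0.920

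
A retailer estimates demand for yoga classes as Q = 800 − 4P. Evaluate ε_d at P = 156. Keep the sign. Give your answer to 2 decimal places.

-3.55

At P = 156, Q = 176.
dQ/dP = −4.
ε = (dQ/dP)(P/Q) = (-4)(156/176).
|ε| > 1, so demand is elastic at this price.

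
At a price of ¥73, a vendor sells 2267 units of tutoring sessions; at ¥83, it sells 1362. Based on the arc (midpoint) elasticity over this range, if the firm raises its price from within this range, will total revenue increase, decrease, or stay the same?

Arc ε = (-905/10)(78.00/1814.5) ≈ -3.890.
|ε| = 3.89 > 1, so demand is elastic. A price rise therefore reduces total revenue.

decrease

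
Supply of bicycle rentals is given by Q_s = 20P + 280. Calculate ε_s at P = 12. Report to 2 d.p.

At P = 12, Q_s = 520.
dQ_s/dP = 20.
ε_s = (dQ_s/dP)(P/Q_s) = (20)(12/520).

0.46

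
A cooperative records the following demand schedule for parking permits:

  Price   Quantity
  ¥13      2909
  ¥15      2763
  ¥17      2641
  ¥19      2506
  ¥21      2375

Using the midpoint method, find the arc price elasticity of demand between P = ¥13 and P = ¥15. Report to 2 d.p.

-0.36

At P = 13, Q = 2909; at P = 15, Q = 2763.
ΔQ = -146, ΔP = 2. Midpoints: P̄ = 14.00, Q̄ = 2836.0.
ε = (ΔQ/ΔP)(P̄/Q̄) = (-146/2)(14.00/2836.0).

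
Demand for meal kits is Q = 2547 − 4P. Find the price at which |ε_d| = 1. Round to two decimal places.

318.38

For linear demand Q = a − bP, ε = −bP/(a − bP). |ε| = 1 when bP = a − bP, i.e. P = a/(2b).
P = 2547/(2·4) = 2547/8 = 318.3750.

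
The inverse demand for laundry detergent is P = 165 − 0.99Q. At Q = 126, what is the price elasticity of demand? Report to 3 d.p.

At Q = 126, P = 165 − 0.99(126) = 40.26.
dP/dQ = −0.99, so dQ/dP = 1/(−0.99) = -1.010.
ε = (dQ/dP)(P/Q) = (-1.010)(40.26/126).

-0.323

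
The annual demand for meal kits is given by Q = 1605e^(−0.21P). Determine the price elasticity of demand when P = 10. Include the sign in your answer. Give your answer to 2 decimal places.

-2.10

At P = 10, Q = 196.543.
dQ/dP = −0.21·1605e^(−0.21P) = −0.21Q = -41.274.
ε = (dQ/dP)(P/Q) = (-41.274)(10/196.543).
|ε| > 1, so demand is elastic at this price.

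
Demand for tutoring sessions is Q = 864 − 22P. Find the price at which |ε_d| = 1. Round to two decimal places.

19.64

For linear demand Q = a − bP, ε = −bP/(a − bP). |ε| = 1 when bP = a − bP, i.e. P = a/(2b).
P = 864/(2·22) = 864/44 = 19.6364.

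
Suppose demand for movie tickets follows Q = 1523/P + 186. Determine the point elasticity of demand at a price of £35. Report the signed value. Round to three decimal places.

At P = 35, Q = 229.514.
dQ/dP = −1523/P² = -1.243.
ε = (dQ/dP)(P/Q) = (-1.243)(35/229.514).

-0.190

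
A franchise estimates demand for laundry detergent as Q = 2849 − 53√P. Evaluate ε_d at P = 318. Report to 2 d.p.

-0.25

At P = 318, Q = 1903.875.
dQ/dP = −53/(2√P) = -1.486.
ε = (dQ/dP)(P/Q) = (-1.486)(318/1903.875).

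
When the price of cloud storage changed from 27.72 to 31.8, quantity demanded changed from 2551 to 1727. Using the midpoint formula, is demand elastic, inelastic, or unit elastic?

elastic

Arc ε ≈ -2.810.
|ε| = 2.81 > 1.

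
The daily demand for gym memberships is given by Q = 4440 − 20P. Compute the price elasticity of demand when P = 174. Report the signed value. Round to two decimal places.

At P = 174, Q = 960.
dQ/dP = −20.
ε = (dQ/dP)(P/Q) = (-20)(174/960).
|ε| > 1, so demand is elastic at this price.

-3.63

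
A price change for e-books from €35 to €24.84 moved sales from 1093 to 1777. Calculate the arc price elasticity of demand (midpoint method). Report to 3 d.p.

-1.404

ΔQ = 1777 − 1093 = 684; ΔP = 24.84 − 35 = -10.16.
Midpoints: P̄ = 29.92, Q̄ = 1435.0.
ε = (ΔQ/ΔP)(P̄/Q̄) = (684/-10.16)(29.92/1435.0).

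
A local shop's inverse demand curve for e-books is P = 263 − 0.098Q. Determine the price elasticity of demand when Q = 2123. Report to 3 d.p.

At Q = 2123, P = 263 − 0.098(2123) = 54.95.
dP/dQ = −0.098, so dQ/dP = 1/(−0.098) = -10.204.
ε = (dQ/dP)(P/Q) = (-10.204)(54.95/2123).

-0.264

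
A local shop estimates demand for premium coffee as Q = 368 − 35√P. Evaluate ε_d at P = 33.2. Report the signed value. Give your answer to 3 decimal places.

-0.606

At P = 33.2, Q = 166.332.
dQ/dP = −35/(2√P) = -3.037.
ε = (dQ/dP)(P/Q) = (-3.037)(33.2/166.332).
|ε| < 1, so demand is inelastic at this price.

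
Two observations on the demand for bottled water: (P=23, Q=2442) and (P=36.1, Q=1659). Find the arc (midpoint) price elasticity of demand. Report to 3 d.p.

-0.861

ΔQ = 1659 − 2442 = -783; ΔP = 36.1 − 23 = 13.1.
Midpoints: P̄ = 29.55, Q̄ = 2050.5.
ε = (ΔQ/ΔP)(P̄/Q̄) = (-783/13.1)(29.55/2050.5).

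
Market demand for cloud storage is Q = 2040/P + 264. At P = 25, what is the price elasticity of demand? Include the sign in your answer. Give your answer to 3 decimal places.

At P = 25, Q = 345.600.
dQ/dP = −2040/P² = -3.264.
ε = (dQ/dP)(P/Q) = (-3.264)(25/345.600).
|ε| < 1, so demand is inelastic at this price.

-0.236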